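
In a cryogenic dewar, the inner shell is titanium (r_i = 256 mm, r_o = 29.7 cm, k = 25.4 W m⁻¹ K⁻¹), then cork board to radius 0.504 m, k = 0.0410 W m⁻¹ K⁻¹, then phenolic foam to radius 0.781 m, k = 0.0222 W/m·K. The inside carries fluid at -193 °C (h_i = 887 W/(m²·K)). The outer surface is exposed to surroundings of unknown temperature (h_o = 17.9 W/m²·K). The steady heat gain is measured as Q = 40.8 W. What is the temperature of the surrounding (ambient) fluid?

T_out = 19.9 °C

Series resistances:
  R_conv,in = 1/(4πr²h) = 1/(4π·0.256²·887) = 0.001369 K/W
  R_titanium = (1/0.256 − 1/0.297)/(4πk) = 0.5392/(4π·25.4) = 0.001689 K/W
  R_cork board = (1/0.297 − 1/0.504)/(4πk) = 1.383/(4π·0.0410) = 2.684 K/W
  R_phenolic foam = (1/0.504 − 1/0.781)/(4πk) = 0.7037/(4π·0.0222) = 2.523 K/W
  R_conv,out = 1/(4πr²h) = 1/(4π·0.781²·17.9) = 0.007288 K/W
ΣR = 5.217 K/W
ΔT = Q·ΣR = 40.8 × 5.217 = 212.9 K
Heat flows inward, so T_out = T_in + ΔT = -193 + 212.9 = 19.9 °C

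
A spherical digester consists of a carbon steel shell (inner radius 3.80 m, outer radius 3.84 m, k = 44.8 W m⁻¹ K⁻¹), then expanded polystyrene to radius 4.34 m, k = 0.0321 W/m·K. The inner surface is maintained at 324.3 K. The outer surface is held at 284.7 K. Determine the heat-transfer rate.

Resistance network (inner→outer):
  R_carbon steel = (1/3.80 − 1/3.84)/(4πk) = 0.002741/(4π·44.8) = 4.869×10^-6 K/W
  R_expanded polystyrene = (1/3.84 − 1/4.34)/(4πk) = 0.03000/(4π·0.0321) = 0.07438 K/W
ΣR = 4.869×10^-6 + 0.07438 = 0.07438 K/W
Q = ΔT/ΣR = (324.3 K − 284.7 K)/0.07438 = 532 W

Q = 532 W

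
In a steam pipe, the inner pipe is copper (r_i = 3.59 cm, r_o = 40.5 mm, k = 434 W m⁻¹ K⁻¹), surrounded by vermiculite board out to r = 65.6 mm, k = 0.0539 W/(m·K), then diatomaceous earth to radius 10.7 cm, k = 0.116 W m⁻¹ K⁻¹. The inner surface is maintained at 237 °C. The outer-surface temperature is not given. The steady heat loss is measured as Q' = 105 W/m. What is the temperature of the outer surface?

T_out = 17.0 °C

Sum the resistances:
  R'_copper = ln(0.0405/0.0359)/(2πk) = 0.1206/(2π·434) = 4.421×10^-5 m·K/W
  R'_vermiculite board = ln(0.0656/0.0405)/(2πk) = 0.4823/(2π·0.0539) = 1.424 m·K/W
  R'_diatomaceous earth = ln(0.107/0.0656)/(2πk) = 0.4893/(2π·0.116) = 0.6713 m·K/W
ΣR = 2.095 m·K/W
ΔT = Q'·ΣR = 105 × 2.095 = 220.0 K
Heat flows outward, so T_out = T_in − ΔT = 237 − 220.0 = 17.0 °C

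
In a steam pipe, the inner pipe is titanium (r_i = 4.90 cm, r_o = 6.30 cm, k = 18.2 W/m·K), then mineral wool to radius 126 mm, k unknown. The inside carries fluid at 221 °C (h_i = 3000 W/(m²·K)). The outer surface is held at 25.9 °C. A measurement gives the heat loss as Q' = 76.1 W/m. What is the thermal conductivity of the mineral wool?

k = 0.0431 W/m·K

ΣR = ΔT/Q' = |221 − 25.9|/76.1 = 2.564 m·K/W
Known resistances:
  R'_conv,in = 1/(2πr h) = 1/(2π·0.0490·3000) = 0.001083 m·K/W
  R'_titanium = ln(0.0630/0.0490)/(2πk) = 0.2513/(2π·18.2) = 0.002198 m·K/W
R_mineral wool = ΣR − ΣR_known = 2.564 − 0.003281 = 2.561 m·K/W
ln(r₂/r₁)/(2πk) = 2.561 ⇒ k = 0.6931/(2π·2.561) = 0.0431 W/m·K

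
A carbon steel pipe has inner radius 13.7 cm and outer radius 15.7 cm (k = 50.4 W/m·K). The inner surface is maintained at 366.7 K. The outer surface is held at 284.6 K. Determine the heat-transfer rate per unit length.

Q' = 2πk·ΔT/ln(r₂/r₁) = 2π × 50.4 × 82.1 / ln(0.157/0.137) = 1.91×10^5 W/m

Q' = 191 kW/m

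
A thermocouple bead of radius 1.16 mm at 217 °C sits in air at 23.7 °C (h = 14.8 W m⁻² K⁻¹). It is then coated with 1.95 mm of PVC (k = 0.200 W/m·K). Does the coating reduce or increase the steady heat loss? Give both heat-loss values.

Critical radius for a sphere: r_cr = 2k/h = 0.0270 m = 2.70 cm.
Outer radius after coating: r₂ = 0.00116 + 0.00195 = 0.00311 m.
Since r₁ < r_cr and r₂ ≤ r_cr, the coating moves toward the maximum at r_cr — heat loss rises.
Bare: R = 1/(4πr₁²h) = 3996 K/W; Q = 193.3/3996 = 0.0484 W.
Coated: R = R_cond + R_conv = 771.0 K/W; Q = 193.3/771.0 = 0.251 W.

increases: 0.0484 → 0.251 W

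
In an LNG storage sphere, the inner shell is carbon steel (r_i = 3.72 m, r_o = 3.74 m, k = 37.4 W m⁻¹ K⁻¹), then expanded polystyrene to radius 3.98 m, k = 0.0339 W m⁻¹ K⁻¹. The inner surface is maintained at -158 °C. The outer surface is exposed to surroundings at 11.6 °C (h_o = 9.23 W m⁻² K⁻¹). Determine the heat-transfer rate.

Treat each layer as a resistance in series:
  R_carbon steel = (1/3.72 − 1/3.74)/(4πk) = 0.001438/(4π·37.4) = 3.059×10^-6 K/W
  R_expanded polystyrene = (1/3.74 − 1/3.98)/(4πk) = 0.01612/(4π·0.0339) = 0.03785 K/W
  R_conv,out = 1/(4πr²h) = 1/(4π·3.98²·9.23) = 5.443×10^-4 K/W
ΣR = 3.059×10^-6 + 0.03785 + 5.443×10^-4 = 0.03840 K/W
Q = ΔT/ΣR = (-158 °C − 11.6 °C)/0.03840 = -4420 W
(Negative Q ⇒ heat flows inward; heat gain = 4420 W.)

Q = 4.42 kW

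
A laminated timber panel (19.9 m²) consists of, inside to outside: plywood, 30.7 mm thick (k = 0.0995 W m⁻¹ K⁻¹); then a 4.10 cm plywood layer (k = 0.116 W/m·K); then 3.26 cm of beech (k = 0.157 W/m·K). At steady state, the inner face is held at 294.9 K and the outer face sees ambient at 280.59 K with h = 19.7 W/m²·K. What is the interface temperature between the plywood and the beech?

Treat each layer as a resistance in series:
  R_plywood = L/(kA) = 0.0307/(0.0995·19.9) = 0.01550 K/W
  R_plywood = L/(kA) = 0.0410/(0.116·19.9) = 0.01776 K/W
  R_beech = L/(kA) = 0.0326/(0.157·19.9) = 0.01043 K/W
  R_conv,out = 1/(hA) = 1/(19.7·19.9) = 0.002551 K/W
ΣR = 0.01550 + 0.01776 + 0.01043 + 0.002551 = 0.04624 K/W
Q = ΔT/ΣR = (294.9 K − 280.59 K)/0.04624 = 309.5 W
From the inner boundary to the plywood/beech interface, ΣR_partial = 0.03326 K/W.
T_interface = T_in − Q·ΣR_partial = 294.9 K − (309.5)(0.03326) = 284.6 K

T = 284.6 K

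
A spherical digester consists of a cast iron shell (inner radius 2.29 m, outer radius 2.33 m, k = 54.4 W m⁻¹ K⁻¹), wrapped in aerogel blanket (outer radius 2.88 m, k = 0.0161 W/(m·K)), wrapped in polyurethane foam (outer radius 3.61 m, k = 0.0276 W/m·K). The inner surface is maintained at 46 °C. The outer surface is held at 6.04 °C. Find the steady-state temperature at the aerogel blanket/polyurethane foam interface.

T = 19.4 °C

Treat each layer as a resistance in series:
  R_cast iron = (1/2.29 − 1/2.33)/(4πk) = 0.007497/(4π·54.4) = 1.097×10^-5 K/W
  R_aerogel blanket = (1/2.33 − 1/2.88)/(4πk) = 0.08196/(4π·0.0161) = 0.4051 K/W
  R_polyurethane foam = (1/2.88 − 1/3.61)/(4πk) = 0.07021/(4π·0.0276) = 0.2024 K/W
ΣR = 1.097×10^-5 + 0.4051 + 0.2024 = 0.6075 K/W
Q = ΔT/ΣR = (46 °C − 6.04 °C)/0.6075 = 65.78 W
From the inner boundary to the aerogel blanket/polyurethane foam interface, ΣR_partial = 0.4051 K/W.
T_interface = T_in − Q·ΣR_partial = 46 °C − (65.78)(0.4051) = 19.4 °C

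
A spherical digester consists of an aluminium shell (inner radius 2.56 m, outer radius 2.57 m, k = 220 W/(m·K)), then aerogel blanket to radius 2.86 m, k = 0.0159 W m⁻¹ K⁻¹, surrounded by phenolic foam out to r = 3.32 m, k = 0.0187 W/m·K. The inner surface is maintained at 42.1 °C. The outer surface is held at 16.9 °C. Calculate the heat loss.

Q = 62.4 W

Series thermal resistances, inner to outer:
  R_aluminium = (1/2.56 − 1/2.57)/(4πk) = 0.001520/(4π·220) = 5.498×10^-7 K/W
  R_aerogel blanket = (1/2.57 − 1/2.86)/(4πk) = 0.03945/(4π·0.0159) = 0.1975 K/W
  R_phenolic foam = (1/2.86 − 1/3.32)/(4πk) = 0.04845/(4π·0.0187) = 0.2062 K/W
ΣR = 5.498×10^-7 + 0.1975 + 0.2062 = 0.4037 K/W
Q = ΔT/ΣR = (42.1 °C − 16.9 °C)/0.4037 = 62.4 W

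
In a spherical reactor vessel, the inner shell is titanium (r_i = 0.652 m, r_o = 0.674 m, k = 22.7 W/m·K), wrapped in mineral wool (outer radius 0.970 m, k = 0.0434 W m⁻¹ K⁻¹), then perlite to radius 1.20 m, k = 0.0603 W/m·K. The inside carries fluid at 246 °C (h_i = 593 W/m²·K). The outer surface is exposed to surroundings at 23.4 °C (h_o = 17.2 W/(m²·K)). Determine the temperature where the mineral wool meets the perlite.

Resistance network (inner→outer):
  R_conv,in = 1/(4πr²h) = 1/(4π·0.652²·593) = 3.157×10^-4 K/W
  R_titanium = (1/0.652 − 1/0.674)/(4πk) = 0.05006/(4π·22.7) = 1.755×10^-4 K/W
  R_mineral wool = (1/0.674 − 1/0.970)/(4πk) = 0.4528/(4π·0.0434) = 0.8302 K/W
  R_perlite = (1/0.970 − 1/1.20)/(4πk) = 0.1976/(4π·0.0603) = 0.2608 K/W
  R_conv,out = 1/(4πr²h) = 1/(4π·1.20²·17.2) = 0.003213 K/W
ΣR = 3.157×10^-4 + 1.755×10^-4 + 0.8302 + 0.2608 + 0.003213 = 1.095 K/W
Q = ΔT/ΣR = (246 °C − 23.4 °C)/1.095 = 203.3 W
From the inner boundary to the mineral wool/perlite interface, ΣR_partial = 0.8307 K/W.
T_interface = T_in − Q·ΣR_partial = 246 °C − (203.3)(0.8307) = 77.1 °C

T = 77.1 °C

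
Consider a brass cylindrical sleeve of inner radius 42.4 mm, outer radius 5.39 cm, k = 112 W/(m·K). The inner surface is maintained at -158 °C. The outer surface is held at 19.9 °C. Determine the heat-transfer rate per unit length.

Q' = 522 kW/m

Q' = 2πk·ΔT/ln(r₂/r₁) = 2π × 112 × 177.9 / ln(0.0539/0.0424) = 5.22×10^5 W/m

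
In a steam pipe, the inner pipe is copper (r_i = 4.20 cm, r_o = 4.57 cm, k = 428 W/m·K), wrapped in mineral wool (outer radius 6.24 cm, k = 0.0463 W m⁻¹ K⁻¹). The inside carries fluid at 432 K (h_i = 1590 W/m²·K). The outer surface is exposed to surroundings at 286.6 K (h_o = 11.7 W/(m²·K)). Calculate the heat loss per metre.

Series thermal resistances, inner to outer:
  R'_conv,in = 1/(2πr h) = 1/(2π·0.0420·1590) = 0.002383 m·K/W
  R'_copper = ln(0.0457/0.0420)/(2πk) = 0.08443/(2π·428) = 3.140×10^-5 m·K/W
  R'_mineral wool = ln(0.0624/0.0457)/(2πk) = 0.3115/(2π·0.0463) = 1.071 m·K/W
  R'_conv,out = 1/(2πr h) = 1/(2π·0.0624·11.7) = 0.2180 m·K/W
ΣR = 0.002383 + 3.140×10^-5 + 1.071 + 0.2180 = 1.291 m·K/W
Q' = ΔT/ΣR = (432 K − 286.6 K)/1.291 = 113 W/m

Q' = 113 W/m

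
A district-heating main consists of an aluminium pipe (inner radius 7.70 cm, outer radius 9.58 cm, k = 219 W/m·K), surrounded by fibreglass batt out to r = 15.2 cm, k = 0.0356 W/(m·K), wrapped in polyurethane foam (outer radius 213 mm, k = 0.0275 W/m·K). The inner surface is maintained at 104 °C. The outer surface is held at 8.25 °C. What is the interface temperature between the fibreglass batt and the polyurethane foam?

T = 54.8 °C

Series thermal resistances, inner to outer:
  R'_aluminium = ln(0.0958/0.0770)/(2πk) = 0.2185/(2π·219) = 1.588×10^-4 m·K/W
  R'_fibreglass batt = ln(0.152/0.0958)/(2πk) = 0.4616/(2π·0.0356) = 2.064 m·K/W
  R'_polyurethane foam = ln(0.213/0.152)/(2πk) = 0.3374/(2π·0.0275) = 1.953 m·K/W
ΣR = 1.588×10^-4 + 2.064 + 1.953 = 4.017 m·K/W
Q' = ΔT/ΣR = (104 °C − 8.25 °C)/4.017 = 23.84 W/m
From the inner boundary to the fibreglass batt/polyurethane foam interface, ΣR_partial = 2.064 m·K/W.
T_interface = T_in − Q'·ΣR_partial = 104 °C − (23.84)(2.064) = 54.8 °C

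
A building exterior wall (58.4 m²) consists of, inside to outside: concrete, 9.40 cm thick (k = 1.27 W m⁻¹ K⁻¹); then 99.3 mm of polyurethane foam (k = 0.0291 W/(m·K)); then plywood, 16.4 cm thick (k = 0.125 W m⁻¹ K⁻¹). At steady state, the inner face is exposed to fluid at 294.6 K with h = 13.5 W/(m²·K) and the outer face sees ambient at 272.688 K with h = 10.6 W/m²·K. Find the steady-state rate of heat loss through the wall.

Treat each layer as a resistance in series:
  R_conv,in = 1/(hA) = 1/(13.5·58.4) = 0.001268 K/W
  R_concrete = L/(kA) = 0.0940/(1.27·58.4) = 0.001267 K/W
  R_polyurethane foam = L/(kA) = 0.0993/(0.0291·58.4) = 0.05843 K/W
  R_plywood = L/(kA) = 0.164/(0.125·58.4) = 0.02247 K/W
  R_conv,out = 1/(hA) = 1/(10.6·58.4) = 0.001615 K/W
ΣR = 0.001268 + 0.001267 + 0.05843 + 0.02247 + 0.001615 = 0.08505 K/W
Q = ΔT/ΣR = (294.6 K − 272.688 K)/0.08505 = 258 W

Q = 258 W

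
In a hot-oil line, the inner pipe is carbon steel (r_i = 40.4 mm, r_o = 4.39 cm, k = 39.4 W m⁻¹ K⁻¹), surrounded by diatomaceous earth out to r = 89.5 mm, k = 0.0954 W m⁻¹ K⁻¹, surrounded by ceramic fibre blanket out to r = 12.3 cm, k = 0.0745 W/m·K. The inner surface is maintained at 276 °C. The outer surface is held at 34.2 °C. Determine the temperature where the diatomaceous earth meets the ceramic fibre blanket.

Series thermal resistances, inner to outer:
  R'_carbon steel = ln(0.0439/0.0404)/(2πk) = 0.08308/(2π·39.4) = 3.356×10^-4 m·K/W
  R'_diatomaceous earth = ln(0.0895/0.0439)/(2πk) = 0.7123/(2π·0.0954) = 1.188 m·K/W
  R'_ceramic fibre blanket = ln(0.123/0.0895)/(2πk) = 0.3179/(2π·0.0745) = 0.6792 m·K/W
ΣR = 3.356×10^-4 + 1.188 + 0.6792 = 1.868 m·K/W
Q' = ΔT/ΣR = (276 °C − 34.2 °C)/1.868 = 129.4 W/m
From the inner boundary to the diatomaceous earth/ceramic fibre blanket interface, ΣR_partial = 1.188 m·K/W.
T_interface = T_in − Q'·ΣR_partial = 276 °C − (129.4)(1.188) = 122 °C

T = 122 °C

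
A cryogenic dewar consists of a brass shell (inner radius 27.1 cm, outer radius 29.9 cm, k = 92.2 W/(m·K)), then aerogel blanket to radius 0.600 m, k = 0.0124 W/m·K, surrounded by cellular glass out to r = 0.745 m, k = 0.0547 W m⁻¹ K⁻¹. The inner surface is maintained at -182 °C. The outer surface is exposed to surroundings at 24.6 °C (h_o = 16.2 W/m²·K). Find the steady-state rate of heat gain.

Series thermal resistances, inner to outer:
  R_brass = (1/0.271 − 1/0.299)/(4πk) = 0.3456/(4π·92.2) = 2.982×10^-4 K/W
  R_aerogel blanket = (1/0.299 − 1/0.600)/(4πk) = 1.678/(4π·0.0124) = 10.77 K/W
  R_cellular glass = (1/0.600 − 1/0.745)/(4πk) = 0.3244/(4π·0.0547) = 0.4719 K/W
  R_conv,out = 1/(4πr²h) = 1/(4π·0.745²·16.2) = 0.008850 K/W
ΣR = 2.982×10^-4 + 10.77 + 0.4719 + 0.008850 = 11.25 K/W
Q = ΔT/ΣR = (-182 °C − 24.6 °C)/11.25 = -18.4 W
(Negative Q ⇒ heat flows inward; heat gain = 18.4 W.)

Q = 18.4 W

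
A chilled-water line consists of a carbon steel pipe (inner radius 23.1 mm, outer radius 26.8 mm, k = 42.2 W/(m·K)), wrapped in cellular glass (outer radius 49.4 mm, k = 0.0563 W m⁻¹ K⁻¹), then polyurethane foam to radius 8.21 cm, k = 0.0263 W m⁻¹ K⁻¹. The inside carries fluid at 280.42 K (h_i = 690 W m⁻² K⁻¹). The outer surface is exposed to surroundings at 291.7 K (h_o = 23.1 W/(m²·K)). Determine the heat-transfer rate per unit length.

Q' = 2.30 W/m

Resistance network (inner→outer):
  R'_conv,in = 1/(2πr h) = 1/(2π·0.0231·690) = 0.009985 m·K/W
  R'_carbon steel = ln(0.0268/0.0231)/(2πk) = 0.1486/(2π·42.2) = 5.603×10^-4 m·K/W
  R'_cellular glass = ln(0.0494/0.0268)/(2πk) = 0.6115/(2π·0.0563) = 1.729 m·K/W
  R'_polyurethane foam = ln(0.0821/0.0494)/(2πk) = 0.5080/(2π·0.0263) = 3.074 m·K/W
  R'_conv,out = 1/(2πr h) = 1/(2π·0.0821·23.1) = 0.08392 m·K/W
ΣR = 0.009985 + 5.603×10^-4 + 1.729 + 3.074 + 0.08392 = 4.897 m·K/W
Q' = ΔT/ΣR = (280.42 K − 291.7 K)/4.897 = -2.30 W/m
(Negative Q' ⇒ heat flows inward; heat gain = 2.30 W/m.)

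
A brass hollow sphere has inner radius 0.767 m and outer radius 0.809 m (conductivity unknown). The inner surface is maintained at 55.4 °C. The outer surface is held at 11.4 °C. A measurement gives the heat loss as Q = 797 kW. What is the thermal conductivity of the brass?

k = 97.6 W/m·K

ΣR = ΔT/Q = |55.4 − 11.4|/7.97×10^5 = 5.521×10^-5 K/W
(1/r₁−1/r₂)/(4πk) = 5.521×10^-5 ⇒ k = 0.06769/(4π·5.521×10^-5) = 97.6 W/m·K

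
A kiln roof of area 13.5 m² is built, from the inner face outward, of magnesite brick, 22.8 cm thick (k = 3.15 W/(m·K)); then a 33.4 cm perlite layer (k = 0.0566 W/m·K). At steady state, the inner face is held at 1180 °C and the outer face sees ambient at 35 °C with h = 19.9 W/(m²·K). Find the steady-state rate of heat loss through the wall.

Series thermal resistances, inner to outer:
  R_magnesite brick = L/(kA) = 0.228/(3.15·13.5) = 0.005362 K/W
  R_perlite = L/(kA) = 0.334/(0.0566·13.5) = 0.4371 K/W
  R_conv,out = 1/(hA) = 1/(19.9·13.5) = 0.003722 K/W
ΣR = 0.005362 + 0.4371 + 0.003722 = 0.4462 K/W
Q = ΔT/ΣR = (1180 °C − 35 °C)/0.4462 = 2570 W

Q = 2570 W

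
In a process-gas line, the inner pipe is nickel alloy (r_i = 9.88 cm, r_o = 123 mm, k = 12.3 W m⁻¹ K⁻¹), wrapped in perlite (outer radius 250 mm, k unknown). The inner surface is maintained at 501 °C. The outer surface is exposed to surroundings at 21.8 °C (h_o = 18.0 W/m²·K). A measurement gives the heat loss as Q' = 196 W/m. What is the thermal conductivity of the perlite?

k = 0.0469 W/m·K

ΣR = ΔT/Q' = |501 − 21.8|/196 = 2.445 m·K/W
Known resistances:
  R'_nickel alloy = ln(0.123/0.0988)/(2πk) = 0.2191/(2π·12.3) = 0.002835 m·K/W
  R'_conv,out = 1/(2πr h) = 1/(2π·0.250·18.0) = 0.03537 m·K/W
R_perlite = ΣR − ΣR_known = 2.445 − 0.03820 = 2.407 m·K/W
ln(r₂/r₁)/(2πk) = 2.407 ⇒ k = 0.7093/(2π·2.407) = 0.0469 W/m·K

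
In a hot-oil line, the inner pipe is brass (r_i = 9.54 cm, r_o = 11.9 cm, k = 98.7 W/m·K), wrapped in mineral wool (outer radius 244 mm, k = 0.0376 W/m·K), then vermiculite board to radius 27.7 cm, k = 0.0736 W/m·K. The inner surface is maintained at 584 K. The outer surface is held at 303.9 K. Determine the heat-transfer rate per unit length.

Series thermal resistances, inner to outer:
  R'_brass = ln(0.119/0.0954)/(2πk) = 0.2210/(2π·98.7) = 3.564×10^-4 m·K/W
  R'_mineral wool = ln(0.244/0.119)/(2πk) = 0.7180/(2π·0.0376) = 3.039 m·K/W
  R'_vermiculite board = ln(0.277/0.244)/(2πk) = 0.1268/(2π·0.0736) = 0.2743 m·K/W
ΣR = 3.564×10^-4 + 3.039 + 0.2743 = 3.314 m·K/W
Q' = ΔT/ΣR = (584 K − 303.9 K)/3.314 = 84.5 W/m

Q' = 84.5 W/m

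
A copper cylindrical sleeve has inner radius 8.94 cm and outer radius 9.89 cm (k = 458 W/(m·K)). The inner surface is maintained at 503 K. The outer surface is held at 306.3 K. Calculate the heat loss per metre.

Q' = 2πk·ΔT/ln(r₂/r₁) = 2π × 458 × 196.7 / ln(0.0989/0.0894) = 5.61×10^6 W/m

Q' = 5610 kW/m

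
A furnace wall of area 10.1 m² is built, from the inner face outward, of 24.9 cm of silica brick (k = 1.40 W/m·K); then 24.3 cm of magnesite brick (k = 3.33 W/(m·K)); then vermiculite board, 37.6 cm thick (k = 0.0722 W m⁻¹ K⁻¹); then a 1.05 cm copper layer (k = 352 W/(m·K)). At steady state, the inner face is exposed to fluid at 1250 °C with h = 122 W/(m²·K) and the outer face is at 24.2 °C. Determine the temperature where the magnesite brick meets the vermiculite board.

T = 1192 °C

Series thermal resistances, inner to outer:
  R_conv,in = 1/(hA) = 1/(122·10.1) = 8.116×10^-4 K/W
  R_silica brick = L/(kA) = 0.249/(1.40·10.1) = 0.01761 K/W
  R_magnesite brick = L/(kA) = 0.243/(3.33·10.1) = 0.007225 K/W
  R_vermiculite board = L/(kA) = 0.376/(0.0722·10.1) = 0.5156 K/W
  R_copper = L/(kA) = 0.0105/(352·10.1) = 2.953×10^-6 K/W
ΣR = 8.116×10^-4 + 0.01761 + 0.007225 + 0.5156 + 2.953×10^-6 = 0.5412 K/W
Q = ΔT/ΣR = (1250 °C − 24.2 °C)/0.5412 = 2265 W
From the inner boundary to the magnesite brick/vermiculite board interface, ΣR_partial = 0.02565 K/W.
T_interface = T_in − Q·ΣR_partial = 1250 °C − (2265)(0.02565) = 1192 °C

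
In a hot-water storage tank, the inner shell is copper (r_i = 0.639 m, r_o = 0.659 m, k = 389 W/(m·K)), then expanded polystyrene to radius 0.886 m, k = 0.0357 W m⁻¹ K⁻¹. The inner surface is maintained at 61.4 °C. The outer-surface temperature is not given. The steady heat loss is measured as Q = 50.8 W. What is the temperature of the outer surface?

Series resistances:
  R_copper = (1/0.639 − 1/0.659)/(4πk) = 0.04749/(4π·389) = 9.716×10^-6 K/W
  R_expanded polystyrene = (1/0.659 − 1/0.886)/(4πk) = 0.3888/(4π·0.0357) = 0.8666 K/W
ΣR = 0.8666 K/W
ΔT = Q·ΣR = 50.8 × 0.8666 = 44.02 K
Heat flows outward, so T_out = T_in − ΔT = 61.4 − 44.02 = 17.4 °C

T_out = 17.4 °C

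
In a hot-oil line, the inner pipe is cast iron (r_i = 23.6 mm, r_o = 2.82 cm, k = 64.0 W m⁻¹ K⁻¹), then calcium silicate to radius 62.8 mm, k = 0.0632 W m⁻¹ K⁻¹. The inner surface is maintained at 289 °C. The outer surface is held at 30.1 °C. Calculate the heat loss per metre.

Q' = 128 W/m

Series thermal resistances, inner to outer:
  R'_cast iron = ln(0.0282/0.0236)/(2πk) = 0.1781/(2π·64.0) = 4.428×10^-4 m·K/W
  R'_calcium silicate = ln(0.0628/0.0282)/(2πk) = 0.8006/(2π·0.0632) = 2.016 m·K/W
ΣR = 4.428×10^-4 + 2.016 = 2.016 m·K/W
Q' = ΔT/ΣR = (289 °C − 30.1 °C)/2.016 = 128 W/m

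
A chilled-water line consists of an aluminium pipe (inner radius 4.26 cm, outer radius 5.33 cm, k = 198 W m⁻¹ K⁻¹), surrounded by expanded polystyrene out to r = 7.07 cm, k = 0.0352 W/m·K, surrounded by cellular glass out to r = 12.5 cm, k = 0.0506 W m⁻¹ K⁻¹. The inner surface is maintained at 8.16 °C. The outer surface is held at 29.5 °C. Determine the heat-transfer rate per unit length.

Resistance network (inner→outer):
  R'_aluminium = ln(0.0533/0.0426)/(2πk) = 0.2241/(2π·198) = 1.801×10^-4 m·K/W
  R'_expanded polystyrene = ln(0.0707/0.0533)/(2πk) = 0.2825/(2π·0.0352) = 1.277 m·K/W
  R'_cellular glass = ln(0.125/0.0707)/(2πk) = 0.5699/(2π·0.0506) = 1.792 m·K/W
ΣR = 1.801×10^-4 + 1.277 + 1.792 = 3.069 m·K/W
Q' = ΔT/ΣR = (8.16 °C − 29.5 °C)/3.069 = -6.95 W/m
(Negative Q' ⇒ heat flows inward; heat gain = 6.95 W/m.)

Q' = 6.95 W/m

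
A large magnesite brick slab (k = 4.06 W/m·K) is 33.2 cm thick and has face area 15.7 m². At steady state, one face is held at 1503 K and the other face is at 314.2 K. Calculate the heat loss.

Q = kA·ΔT/L = 4.06 × 15.7 × |1503 K − 314.2 K| / 0.332 = 2.28×10^5 W

Q = 228 kW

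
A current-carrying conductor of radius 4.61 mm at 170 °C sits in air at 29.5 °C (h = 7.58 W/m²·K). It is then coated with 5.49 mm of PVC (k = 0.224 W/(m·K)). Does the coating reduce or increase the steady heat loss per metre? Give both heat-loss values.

Critical radius for a cylinder: r_cr = k/h = 0.0296 m = 2.96 cm.
Outer radius after coating: r₂ = 0.00461 + 0.00549 = 0.01010 m.
Since r₁ < r_cr and r₂ ≤ r_cr, the coating moves toward the maximum at r_cr — heat loss rises.
Bare: R = 1/(2πr₁h) = 4.555 m·K/W; Q = 140.5/4.555 = 30.8 W/m.
Coated: R = R_cond + R_conv = 2.636 m·K/W; Q = 140.5/2.636 = 53.3 W/m.

increases: 30.8 → 53.3 W/m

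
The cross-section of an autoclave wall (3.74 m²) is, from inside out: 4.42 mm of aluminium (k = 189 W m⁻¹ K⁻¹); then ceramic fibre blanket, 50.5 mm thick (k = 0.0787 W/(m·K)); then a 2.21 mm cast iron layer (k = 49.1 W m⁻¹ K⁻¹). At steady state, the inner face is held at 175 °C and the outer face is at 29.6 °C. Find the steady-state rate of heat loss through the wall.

Q = 847 W

Treat each layer as a resistance in series:
  R_aluminium = L/(kA) = 0.00442/(189·3.74) = 6.253×10^-6 K/W
  R_ceramic fibre blanket = L/(kA) = 0.0505/(0.0787·3.74) = 0.1716 K/W
  R_cast iron = L/(kA) = 0.00221/(49.1·3.74) = 1.203×10^-5 K/W
ΣR = 6.253×10^-6 + 0.1716 + 1.203×10^-5 = 0.1716 K/W
Q = ΔT/ΣR = (175 °C − 29.6 °C)/0.1716 = 847 W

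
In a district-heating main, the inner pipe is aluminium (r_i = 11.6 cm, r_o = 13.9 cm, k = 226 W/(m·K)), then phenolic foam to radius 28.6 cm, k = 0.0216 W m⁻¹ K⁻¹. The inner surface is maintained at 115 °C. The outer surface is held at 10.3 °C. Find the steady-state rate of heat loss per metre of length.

Resistance network (inner→outer):
  R'_aluminium = ln(0.139/0.116)/(2πk) = 0.1809/(2π·226) = 1.274×10^-4 m·K/W
  R'_phenolic foam = ln(0.286/0.139)/(2πk) = 0.7215/(2π·0.0216) = 5.316 m·K/W
ΣR = 1.274×10^-4 + 5.316 = 5.316 m·K/W
Q' = ΔT/ΣR = (115 °C − 10.3 °C)/5.316 = 19.7 W/m

Q' = 19.7 W/m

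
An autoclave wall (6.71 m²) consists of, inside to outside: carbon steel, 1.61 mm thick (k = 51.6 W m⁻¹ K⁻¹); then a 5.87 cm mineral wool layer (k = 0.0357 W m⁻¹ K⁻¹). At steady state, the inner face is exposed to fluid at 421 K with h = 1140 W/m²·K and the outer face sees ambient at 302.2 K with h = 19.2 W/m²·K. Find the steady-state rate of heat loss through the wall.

Q = 470 W

Treat each layer as a resistance in series:
  R_conv,in = 1/(hA) = 1/(1140·6.71) = 1.307×10^-4 K/W
  R_carbon steel = L/(kA) = 0.00161/(51.6·6.71) = 4.650×10^-6 K/W
  R_mineral wool = L/(kA) = 0.0587/(0.0357·6.71) = 0.2450 K/W
  R_conv,out = 1/(hA) = 1/(19.2·6.71) = 0.007762 K/W
ΣR = 1.307×10^-4 + 4.650×10^-6 + 0.2450 + 0.007762 = 0.2529 K/W
Q = ΔT/ΣR = (421 K − 302.2 K)/0.2529 = 470 W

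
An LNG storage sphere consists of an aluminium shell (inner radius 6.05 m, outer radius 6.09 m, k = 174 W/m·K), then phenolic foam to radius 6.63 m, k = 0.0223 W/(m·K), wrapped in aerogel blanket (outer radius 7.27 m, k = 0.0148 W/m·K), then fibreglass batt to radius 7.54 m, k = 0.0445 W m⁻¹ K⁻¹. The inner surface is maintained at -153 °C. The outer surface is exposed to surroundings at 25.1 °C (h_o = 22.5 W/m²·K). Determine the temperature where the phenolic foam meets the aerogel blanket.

Resistance network (inner→outer):
  R_aluminium = (1/6.05 − 1/6.09)/(4πk) = 0.001086/(4π·174) = 4.965×10^-7 K/W
  R_phenolic foam = (1/6.09 − 1/6.63)/(4πk) = 0.01337/(4π·0.0223) = 0.04773 K/W
  R_aerogel blanket = (1/6.63 − 1/7.27)/(4πk) = 0.01328/(4π·0.0148) = 0.07139 K/W
  R_fibreglass batt = (1/7.27 − 1/7.54)/(4πk) = 0.004926/(4π·0.0445) = 0.008808 K/W
  R_conv,out = 1/(4πr²h) = 1/(4π·7.54²·22.5) = 6.221×10^-5 K/W
ΣR = 4.965×10^-7 + 0.04773 + 0.07139 + 0.008808 + 6.221×10^-5 = 0.1280 K/W
Q = ΔT/ΣR = (-153 °C − 25.1 °C)/0.1280 = -1391 W
From the inner boundary to the phenolic foam/aerogel blanket interface, ΣR_partial = 0.04773 K/W.
T_interface = T_in − Q·ΣR_partial = -153 °C − (-1391)(0.04773) = -86.6 °C

T = -86.6 °C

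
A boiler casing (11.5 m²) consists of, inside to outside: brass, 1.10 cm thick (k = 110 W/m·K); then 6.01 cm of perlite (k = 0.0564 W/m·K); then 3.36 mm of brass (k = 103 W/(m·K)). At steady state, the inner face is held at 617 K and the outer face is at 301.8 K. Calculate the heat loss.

Resistance network (inner→outer):
  R_brass = L/(kA) = 0.0110/(110·11.5) = 8.696×10^-6 K/W
  R_perlite = L/(kA) = 0.0601/(0.0564·11.5) = 0.09266 K/W
  R_brass = L/(kA) = 0.00336/(103·11.5) = 2.837×10^-6 K/W
ΣR = 8.696×10^-6 + 0.09266 + 2.837×10^-6 = 0.09267 K/W
Q = ΔT/ΣR = (617 K − 301.8 K)/0.09267 = 3400 W

Q = 3400 W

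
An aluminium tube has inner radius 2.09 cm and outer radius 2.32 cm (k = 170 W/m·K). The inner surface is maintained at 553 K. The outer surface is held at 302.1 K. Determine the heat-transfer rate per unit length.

Q' = 2570 kW/m

Q' = 2πk·ΔT/ln(r₂/r₁) = 2π × 170 × 250.9 / ln(0.0232/0.0209) = 2.57×10^6 W/m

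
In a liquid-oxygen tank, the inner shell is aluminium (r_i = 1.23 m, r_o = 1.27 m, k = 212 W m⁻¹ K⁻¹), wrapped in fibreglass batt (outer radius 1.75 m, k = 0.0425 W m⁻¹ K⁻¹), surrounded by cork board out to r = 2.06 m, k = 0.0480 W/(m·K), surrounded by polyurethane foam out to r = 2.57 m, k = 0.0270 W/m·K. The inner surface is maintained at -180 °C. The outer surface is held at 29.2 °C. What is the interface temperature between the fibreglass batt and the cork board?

T = -78.2 °C

Resistance network (inner→outer):
  R_aluminium = (1/1.23 − 1/1.27)/(4πk) = 0.02561/(4π·212) = 9.612×10^-6 K/W
  R_fibreglass batt = (1/1.27 − 1/1.75)/(4πk) = 0.2160/(4π·0.0425) = 0.4044 K/W
  R_cork board = (1/1.75 − 1/2.06)/(4πk) = 0.08599/(4π·0.0480) = 0.1426 K/W
  R_polyurethane foam = (1/2.06 − 1/2.57)/(4πk) = 0.09633/(4π·0.0270) = 0.2839 K/W
ΣR = 9.612×10^-6 + 0.4044 + 0.1426 + 0.2839 = 0.8309 K/W
Q = ΔT/ΣR = (-180 °C − 29.2 °C)/0.8309 = -251.8 W
From the inner boundary to the fibreglass batt/cork board interface, ΣR_partial = 0.4044 K/W.
T_interface = T_in − Q·ΣR_partial = -180 °C − (-251.8)(0.4044) = -78.2 °C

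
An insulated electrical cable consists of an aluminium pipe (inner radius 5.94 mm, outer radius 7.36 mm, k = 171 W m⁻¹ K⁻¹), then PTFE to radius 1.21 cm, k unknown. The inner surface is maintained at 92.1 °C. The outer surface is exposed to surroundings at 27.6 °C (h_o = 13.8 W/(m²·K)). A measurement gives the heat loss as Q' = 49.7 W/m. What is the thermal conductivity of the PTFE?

ΣR = ΔT/Q' = |92.1 − 27.6|/49.7 = 1.298 m·K/W
Known resistances:
  R'_aluminium = ln(0.00736/0.00594)/(2πk) = 0.2144/(2π·171) = 1.995×10^-4 m·K/W
  R'_conv,out = 1/(2πr h) = 1/(2π·0.0121·13.8) = 0.9531 m·K/W
R_PTFE = ΣR − ΣR_known = 1.298 − 0.9533 = 0.3447 m·K/W
ln(r₂/r₁)/(2πk) = 0.3447 ⇒ k = 0.4971/(2π·0.3447) = 0.230 W/m·K

k = 0.230 W/m·K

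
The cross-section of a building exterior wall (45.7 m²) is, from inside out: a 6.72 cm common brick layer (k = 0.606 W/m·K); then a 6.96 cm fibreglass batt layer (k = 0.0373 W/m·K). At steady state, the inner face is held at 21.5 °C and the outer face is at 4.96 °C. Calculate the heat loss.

Q = 382 W

Series thermal resistances, inner to outer:
  R_common brick = L/(kA) = 0.0672/(0.606·45.7) = 0.002427 K/W
  R_fibreglass batt = L/(kA) = 0.0696/(0.0373·45.7) = 0.04083 K/W
ΣR = 0.002427 + 0.04083 = 0.04326 K/W
Q = ΔT/ΣR = (21.5 °C − 4.96 °C)/0.04326 = 382 W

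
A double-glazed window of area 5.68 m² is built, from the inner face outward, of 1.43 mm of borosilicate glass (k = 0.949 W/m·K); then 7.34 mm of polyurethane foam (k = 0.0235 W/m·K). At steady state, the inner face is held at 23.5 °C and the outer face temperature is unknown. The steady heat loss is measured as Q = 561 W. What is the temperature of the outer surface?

T_out = -7.50 °C

Series resistances:
  R_borosilicate glass = L/(kA) = 0.00143/(0.949·5.68) = 2.653×10^-4 K/W
  R_polyurethane foam = L/(kA) = 0.00734/(0.0235·5.68) = 0.05499 K/W
ΣR = 0.05525 K/W
ΔT = Q·ΣR = 561 × 0.05525 = 31.00 K
Heat flows outward, so T_out = T_in − ΔT = 23.5 − 31.00 = -7.50 °C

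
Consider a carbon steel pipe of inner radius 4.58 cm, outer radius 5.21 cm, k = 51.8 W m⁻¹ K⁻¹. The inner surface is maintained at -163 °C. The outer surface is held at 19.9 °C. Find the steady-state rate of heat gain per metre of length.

Q' = 462 kW/m

Q' = 2πk·ΔT/ln(r₂/r₁) = 2π × 51.8 × 182.9 / ln(0.0521/0.0458) = 4.62×10^5 W/m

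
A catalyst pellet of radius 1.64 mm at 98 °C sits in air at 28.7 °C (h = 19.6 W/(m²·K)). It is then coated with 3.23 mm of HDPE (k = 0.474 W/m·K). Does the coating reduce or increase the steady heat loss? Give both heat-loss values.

Critical radius for a sphere: r_cr = 2k/h = 0.0484 m = 4.84 cm.
Outer radius after coating: r₂ = 0.00164 + 0.00323 = 0.00487 m.
Since r₁ < r_cr and r₂ ≤ r_cr, the coating moves toward the maximum at r_cr — heat loss rises.
Bare: R = 1/(4πr₁²h) = 1510 K/W; Q = 69.3/1510 = 0.0459 W.
Coated: R = R_cond + R_conv = 239.1 K/W; Q = 69.3/239.1 = 0.290 W.

increases: 0.0459 → 0.290 W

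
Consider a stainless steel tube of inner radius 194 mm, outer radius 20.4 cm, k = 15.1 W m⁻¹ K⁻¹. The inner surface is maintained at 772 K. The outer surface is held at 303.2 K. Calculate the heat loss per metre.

Q' = 885 kW/m

Q' = 2πk·ΔT/ln(r₂/r₁) = 2π × 15.1 × 468.8 / ln(0.204/0.194) = 8.85×10^5 W/m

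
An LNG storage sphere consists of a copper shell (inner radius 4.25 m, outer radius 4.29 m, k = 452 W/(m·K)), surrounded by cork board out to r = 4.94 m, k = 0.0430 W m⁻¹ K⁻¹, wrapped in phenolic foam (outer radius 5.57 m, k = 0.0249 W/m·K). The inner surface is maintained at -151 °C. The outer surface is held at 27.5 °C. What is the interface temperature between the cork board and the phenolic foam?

T = -73.0 °C

Series thermal resistances, inner to outer:
  R_copper = (1/4.25 − 1/4.29)/(4πk) = 0.002194/(4π·452) = 3.862×10^-7 K/W
  R_cork board = (1/4.29 − 1/4.94)/(4πk) = 0.03067/(4π·0.0430) = 0.05676 K/W
  R_phenolic foam = (1/4.94 − 1/5.57)/(4πk) = 0.02290/(4π·0.0249) = 0.07317 K/W
ΣR = 3.862×10^-7 + 0.05676 + 0.07317 = 0.1299 K/W
Q = ΔT/ΣR = (-151 °C − 27.5 °C)/0.1299 = -1374 W
From the inner boundary to the cork board/phenolic foam interface, ΣR_partial = 0.05676 K/W.
T_interface = T_in − Q·ΣR_partial = -151 °C − (-1374)(0.05676) = -73.0 °C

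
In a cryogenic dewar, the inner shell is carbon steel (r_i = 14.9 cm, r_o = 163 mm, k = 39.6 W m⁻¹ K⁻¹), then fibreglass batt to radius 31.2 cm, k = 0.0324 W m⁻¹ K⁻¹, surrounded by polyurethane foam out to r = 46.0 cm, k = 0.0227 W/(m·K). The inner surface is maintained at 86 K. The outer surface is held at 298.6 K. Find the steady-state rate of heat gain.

Resistance network (inner→outer):
  R_carbon steel = (1/0.149 − 1/0.163)/(4πk) = 0.5764/(4π·39.6) = 0.001158 K/W
  R_fibreglass batt = (1/0.163 − 1/0.312)/(4πk) = 2.930/(4π·0.0324) = 7.196 K/W
  R_polyurethane foam = (1/0.312 − 1/0.460)/(4πk) = 1.031/(4π·0.0227) = 3.615 K/W
ΣR = 0.001158 + 7.196 + 3.615 = 10.81 K/W
Q = ΔT/ΣR = (86 K − 298.6 K)/10.81 = -19.7 W
(Negative Q ⇒ heat flows inward; heat gain = 19.7 W.)

Q = 19.7 W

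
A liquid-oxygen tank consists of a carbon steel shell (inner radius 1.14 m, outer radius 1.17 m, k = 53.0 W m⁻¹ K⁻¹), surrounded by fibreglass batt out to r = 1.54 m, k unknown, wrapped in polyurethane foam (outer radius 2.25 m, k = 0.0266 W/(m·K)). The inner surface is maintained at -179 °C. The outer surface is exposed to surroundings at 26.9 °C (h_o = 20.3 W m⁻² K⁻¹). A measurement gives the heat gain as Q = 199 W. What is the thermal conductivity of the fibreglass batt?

ΣR = ΔT/Q = |-179 − 26.9|/199 = 1.035 K/W
Known resistances:
  R_carbon steel = (1/1.14 − 1/1.17)/(4πk) = 0.02249/(4π·53.0) = 3.377×10^-5 K/W
  R_polyurethane foam = (1/1.54 − 1/2.25)/(4πk) = 0.2049/(4π·0.0266) = 0.6130 K/W
  R_conv,out = 1/(4πr²h) = 1/(4π·2.25²·20.3) = 7.743×10^-4 K/W
R_fibreglass batt = ΣR − ΣR_known = 1.035 − 0.6138 = 0.4212 K/W
(1/r₁−1/r₂)/(4πk) = 0.4212 ⇒ k = 0.2054/(4π·0.4212) = 0.0388 W/m·K

k = 0.0388 W/m·K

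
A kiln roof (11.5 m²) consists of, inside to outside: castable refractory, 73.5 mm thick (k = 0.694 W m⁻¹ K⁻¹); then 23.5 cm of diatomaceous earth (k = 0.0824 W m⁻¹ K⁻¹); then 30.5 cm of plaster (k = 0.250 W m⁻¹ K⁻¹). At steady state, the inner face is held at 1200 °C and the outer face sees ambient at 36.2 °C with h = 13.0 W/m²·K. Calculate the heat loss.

Q = 3150 W

Resistance network (inner→outer):
  R_castable refractory = L/(kA) = 0.0735/(0.694·11.5) = 0.009209 K/W
  R_diatomaceous earth = L/(kA) = 0.235/(0.0824·11.5) = 0.2480 K/W
  R_plaster = L/(kA) = 0.305/(0.250·11.5) = 0.1061 K/W
  R_conv,out = 1/(hA) = 1/(13.0·11.5) = 0.006689 K/W
ΣR = 0.009209 + 0.2480 + 0.1061 + 0.006689 = 0.3700 K/W
Q = ΔT/ΣR = (1200 °C − 36.2 °C)/0.3700 = 3150 W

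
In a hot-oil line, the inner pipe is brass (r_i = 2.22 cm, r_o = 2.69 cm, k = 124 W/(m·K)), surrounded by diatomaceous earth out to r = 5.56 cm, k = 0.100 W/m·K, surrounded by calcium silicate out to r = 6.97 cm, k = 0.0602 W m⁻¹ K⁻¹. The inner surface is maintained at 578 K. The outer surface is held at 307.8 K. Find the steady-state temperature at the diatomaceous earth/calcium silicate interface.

Series thermal resistances, inner to outer:
  R'_brass = ln(0.0269/0.0222)/(2πk) = 0.1920/(2π·124) = 2.465×10^-4 m·K/W
  R'_diatomaceous earth = ln(0.0556/0.0269)/(2πk) = 0.7261/(2π·0.100) = 1.156 m·K/W
  R'_calcium silicate = ln(0.0697/0.0556)/(2πk) = 0.2260/(2π·0.0602) = 0.5975 m·K/W
ΣR = 2.465×10^-4 + 1.156 + 0.5975 = 1.754 m·K/W
Q' = ΔT/ΣR = (578 K − 307.8 K)/1.754 = 154.0 W/m
From the inner boundary to the diatomaceous earth/calcium silicate interface, ΣR_partial = 1.156 m·K/W.
T_interface = T_in − Q'·ΣR_partial = 578 K − (154.0)(1.156) = 400 K

T = 400 K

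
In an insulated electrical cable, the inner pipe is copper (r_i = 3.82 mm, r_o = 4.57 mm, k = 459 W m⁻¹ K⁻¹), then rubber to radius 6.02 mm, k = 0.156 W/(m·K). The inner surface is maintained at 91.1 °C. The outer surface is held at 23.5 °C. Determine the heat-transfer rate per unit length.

Treat each layer as a resistance in series:
  R'_copper = ln(0.00457/0.00382)/(2πk) = 0.1793/(2π·459) = 6.216×10^-5 m·K/W
  R'_rubber = ln(0.00602/0.00457)/(2πk) = 0.2756/(2π·0.156) = 0.2811 m·K/W
ΣR = 6.216×10^-5 + 0.2811 = 0.2812 m·K/W
Q' = ΔT/ΣR = (91.1 °C − 23.5 °C)/0.2812 = 240 W/m

Q' = 240 W/m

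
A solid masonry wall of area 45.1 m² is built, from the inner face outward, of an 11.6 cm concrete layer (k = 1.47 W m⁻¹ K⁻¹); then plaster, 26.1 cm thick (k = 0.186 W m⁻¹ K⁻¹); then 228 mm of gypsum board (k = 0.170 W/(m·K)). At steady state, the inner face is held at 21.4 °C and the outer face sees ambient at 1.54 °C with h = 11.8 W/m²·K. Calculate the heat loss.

Resistance network (inner→outer):
  R_concrete = L/(kA) = 0.116/(1.47·45.1) = 0.001750 K/W
  R_plaster = L/(kA) = 0.261/(0.186·45.1) = 0.03111 K/W
  R_gypsum board = L/(kA) = 0.228/(0.170·45.1) = 0.02974 K/W
  R_conv,out = 1/(hA) = 1/(11.8·45.1) = 0.001879 K/W
ΣR = 0.001750 + 0.03111 + 0.02974 + 0.001879 = 0.06448 K/W
Q = ΔT/ΣR = (21.4 °C − 1.54 °C)/0.06448 = 308 W

Q = 308 W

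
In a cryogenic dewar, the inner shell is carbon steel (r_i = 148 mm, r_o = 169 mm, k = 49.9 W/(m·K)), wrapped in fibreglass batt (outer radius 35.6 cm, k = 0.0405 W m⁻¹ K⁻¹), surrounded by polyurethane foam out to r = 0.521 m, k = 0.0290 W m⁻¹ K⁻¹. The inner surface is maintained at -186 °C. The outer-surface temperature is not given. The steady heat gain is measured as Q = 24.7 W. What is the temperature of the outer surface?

T_out = 25.2 °C

Sum the resistances:
  R_carbon steel = (1/0.148 − 1/0.169)/(4πk) = 0.8396/(4π·49.9) = 0.001339 K/W
  R_fibreglass batt = (1/0.169 − 1/0.356)/(4πk) = 3.108/(4π·0.0405) = 6.107 K/W
  R_polyurethane foam = (1/0.356 − 1/0.521)/(4πk) = 0.8896/(4π·0.0290) = 2.441 K/W
ΣR = 8.550 K/W
ΔT = Q·ΣR = 24.7 × 8.550 = 211.2 K
Heat flows inward, so T_out = T_in + ΔT = -186 + 211.2 = 25.2 °C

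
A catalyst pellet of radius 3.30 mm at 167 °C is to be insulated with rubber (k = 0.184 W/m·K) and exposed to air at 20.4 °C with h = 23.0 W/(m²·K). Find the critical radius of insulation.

r_cr = 1.60 cm

For a sphere, r_cr = 2k_ins/h = 2·0.184/23.0 = 0.0160 m = 1.60 cm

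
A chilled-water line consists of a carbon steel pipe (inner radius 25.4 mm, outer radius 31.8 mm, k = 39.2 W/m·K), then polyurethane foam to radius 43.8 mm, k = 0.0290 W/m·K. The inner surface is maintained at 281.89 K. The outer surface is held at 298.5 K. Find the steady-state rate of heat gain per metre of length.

Q' = 9.45 W/m

Series thermal resistances, inner to outer:
  R'_carbon steel = ln(0.0318/0.0254)/(2πk) = 0.2247/(2π·39.2) = 9.124×10^-4 m·K/W
  R'_polyurethane foam = ln(0.0438/0.0318)/(2πk) = 0.3202/(2π·0.0290) = 1.757 m·K/W
ΣR = 9.124×10^-4 + 1.757 = 1.758 m·K/W
Q' = ΔT/ΣR = (281.89 K − 298.5 K)/1.758 = -9.45 W/m
(Negative Q' ⇒ heat flows inward; heat gain = 9.45 W/m.)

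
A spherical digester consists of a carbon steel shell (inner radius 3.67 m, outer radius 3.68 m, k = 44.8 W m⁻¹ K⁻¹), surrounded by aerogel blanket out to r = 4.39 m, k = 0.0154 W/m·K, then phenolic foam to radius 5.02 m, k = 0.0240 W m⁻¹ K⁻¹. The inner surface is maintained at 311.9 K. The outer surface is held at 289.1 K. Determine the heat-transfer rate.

Treat each layer as a resistance in series:
  R_carbon steel = (1/3.67 − 1/3.68)/(4πk) = 7.404×10^-4/(4π·44.8) = 1.315×10^-6 K/W
  R_aerogel blanket = (1/3.68 − 1/4.39)/(4πk) = 0.04395/(4π·0.0154) = 0.2271 K/W
  R_phenolic foam = (1/4.39 − 1/5.02)/(4πk) = 0.02859/(4π·0.0240) = 0.09479 K/W
ΣR = 1.315×10^-6 + 0.2271 + 0.09479 = 0.3219 K/W
Q = ΔT/ΣR = (311.9 K − 289.1 K)/0.3219 = 70.8 W

Q = 70.8 W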